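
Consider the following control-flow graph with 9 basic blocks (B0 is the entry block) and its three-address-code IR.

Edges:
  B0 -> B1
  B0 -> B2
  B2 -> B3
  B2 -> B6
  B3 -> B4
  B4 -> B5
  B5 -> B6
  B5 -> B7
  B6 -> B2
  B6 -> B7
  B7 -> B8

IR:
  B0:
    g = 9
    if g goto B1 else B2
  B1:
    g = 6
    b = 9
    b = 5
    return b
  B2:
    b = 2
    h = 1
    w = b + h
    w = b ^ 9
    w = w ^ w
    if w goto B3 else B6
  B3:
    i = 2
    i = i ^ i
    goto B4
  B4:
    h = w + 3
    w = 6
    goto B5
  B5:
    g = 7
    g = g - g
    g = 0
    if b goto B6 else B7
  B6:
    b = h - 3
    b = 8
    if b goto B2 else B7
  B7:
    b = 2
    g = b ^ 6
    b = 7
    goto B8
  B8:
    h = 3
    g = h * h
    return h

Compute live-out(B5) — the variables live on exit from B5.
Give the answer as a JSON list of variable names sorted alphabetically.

Answer: ["h"]

Working:
Block summaries:
  B0: {g} / ∅
  B1: {b,g} / ∅
  B2: {b,h,w} / ∅
  B3: {i} / ∅
  B4: {h,w} / {w}
  B5: {g} / {b}
  B6: {b} / {h}
  B7: {b,g} / ∅
  B8: {g,h} / ∅

Liveness:
  B0: in=∅ out=∅
  B1: in=∅ out=∅
  B2: in=∅ out={b,h,w}
  B3: in={b,w} out={b,w}
  B4: in={b,w} out={b,h}
  B5: in={b,h} out={h}
  B6: in={h} out=∅
  B7: in=∅ out=∅
  B8: in=∅ out=∅

live-out(B5) = ["h"]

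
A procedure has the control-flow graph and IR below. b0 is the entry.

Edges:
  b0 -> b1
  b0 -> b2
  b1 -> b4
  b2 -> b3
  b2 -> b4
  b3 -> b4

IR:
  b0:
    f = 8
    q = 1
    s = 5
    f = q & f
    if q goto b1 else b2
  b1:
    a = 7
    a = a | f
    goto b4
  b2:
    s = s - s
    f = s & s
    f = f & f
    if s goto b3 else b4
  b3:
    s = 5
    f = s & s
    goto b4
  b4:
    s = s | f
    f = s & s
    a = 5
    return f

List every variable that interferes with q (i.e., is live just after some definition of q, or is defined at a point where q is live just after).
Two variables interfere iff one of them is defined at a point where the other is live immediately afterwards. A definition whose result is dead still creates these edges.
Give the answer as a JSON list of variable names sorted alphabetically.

Block summaries:
  b0: def={f,q,s} ue=∅
  b1: def={a} ue={f}
  b2: def={f,s} ue={s}
  b3: def={f,s} ue=∅
  b4: def={a,f,s} ue={f,s}

Live sets:
  b0 li=∅ lo={f,s}
  b1 li={f,s} lo={f,s}
  b2 li={s} lo={f,s}
  b3 li=∅ lo={f,s}
  b4 li={f,s} lo=∅

Interfere edges:
  a↔{f,s}
  f↔{a,q,s}
  q↔{f,s}
  s↔{a,f,q}

N(q) = ["f", "s"]

Answer: ["f", "s"]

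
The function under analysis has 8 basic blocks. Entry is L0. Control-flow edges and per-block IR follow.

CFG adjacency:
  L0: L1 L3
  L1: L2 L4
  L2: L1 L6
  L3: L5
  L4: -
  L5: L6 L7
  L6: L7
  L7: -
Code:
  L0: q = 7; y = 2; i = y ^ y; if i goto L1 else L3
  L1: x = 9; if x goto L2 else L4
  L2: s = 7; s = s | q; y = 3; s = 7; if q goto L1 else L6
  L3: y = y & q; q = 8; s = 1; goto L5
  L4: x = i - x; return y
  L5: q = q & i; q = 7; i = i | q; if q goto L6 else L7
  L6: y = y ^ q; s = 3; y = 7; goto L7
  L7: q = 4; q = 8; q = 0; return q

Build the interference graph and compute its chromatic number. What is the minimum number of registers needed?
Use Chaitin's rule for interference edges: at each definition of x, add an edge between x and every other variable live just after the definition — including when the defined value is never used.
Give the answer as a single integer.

Answer: 4

Derivation:
Block summaries:
  L0: def={i,q,y} ue=∅
  L1: def={x} ue=∅
  L2: def={s,y} ue={q}
  L3: def={q,s,y} ue={q,y}
  L4: def={x} ue={i,x,y}
  L5: def={i,q} ue={i,q}
  L6: def={s,y} ue={q,y}
  L7: def={q} ue=∅

Live sets:
  L0 li=∅ lo={i,q,y}
  L1 li={i,q,y} lo={i,q,x,y}
  L2 li={i,q} lo={i,q,y}
  L3 li={i,q,y} lo={i,q,y}
  L4 li={i,x,y} lo=∅
  L5 li={i,q,y} lo={q,y}
  L6 li={q,y} lo=∅
  L7 li=∅ lo=∅

Interfere edges:
  i↔{q,s,x,y}
  q↔{i,s,x,y}
  s↔{i,q,y}
  x↔{i,q,y}
  y↔{i,q,s,x}

Colouring:
  lower bound: {i,q,s,y} mutually conflict ⇒ χ ≥ 4
  assign i→c0 q→c1 s→c3 x→c3 y→c2 — no edge inside a register ⇒ χ ≤ 4
  χ = 4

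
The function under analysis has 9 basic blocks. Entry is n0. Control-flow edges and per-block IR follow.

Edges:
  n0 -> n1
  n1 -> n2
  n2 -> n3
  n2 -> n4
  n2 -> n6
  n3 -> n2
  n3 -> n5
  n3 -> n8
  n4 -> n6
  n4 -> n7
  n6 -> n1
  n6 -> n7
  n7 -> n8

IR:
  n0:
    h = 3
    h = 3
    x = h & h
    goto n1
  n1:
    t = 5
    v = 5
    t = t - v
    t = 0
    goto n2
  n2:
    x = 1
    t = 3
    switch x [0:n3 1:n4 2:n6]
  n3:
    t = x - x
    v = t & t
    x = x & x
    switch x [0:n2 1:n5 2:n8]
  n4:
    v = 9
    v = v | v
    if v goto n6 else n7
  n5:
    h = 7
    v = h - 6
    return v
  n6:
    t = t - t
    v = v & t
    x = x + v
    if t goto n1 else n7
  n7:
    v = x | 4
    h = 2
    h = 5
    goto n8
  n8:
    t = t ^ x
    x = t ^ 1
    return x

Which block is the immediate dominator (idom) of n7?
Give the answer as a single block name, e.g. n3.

idom tree: n1←n0 n2←n1 n3←n2 n4←n2 n5←n3 n6←n2 n7←n2 n8←n2
Dom∩ at merges:
  n1: preds {n0,n6}: {n0} ∩ {n0,n1,n2,n6} = {n0}; idom=n0
  n2: preds {n1,n3}: {n0,n1} ∩ {n0,n1,n2,n3} = {n0,n1}; idom=n1
  n6: preds {n2,n4}: {n0,n1,n2} ∩ {n0,n1,n2,n4} = {n0,n1,n2}; idom=n2
  n7: preds {n4,n6}: {n0,n1,n2,n4} ∩ {n0,n1,n2,n6} = {n0,n1,n2}; idom=n2
  n8: preds {n3,n7}: {n0,n1,n2,n3} ∩ {n0,n1,n2,n7} = {n0,n1,n2}; idom=n2

idom(n7) = n2

Answer: n2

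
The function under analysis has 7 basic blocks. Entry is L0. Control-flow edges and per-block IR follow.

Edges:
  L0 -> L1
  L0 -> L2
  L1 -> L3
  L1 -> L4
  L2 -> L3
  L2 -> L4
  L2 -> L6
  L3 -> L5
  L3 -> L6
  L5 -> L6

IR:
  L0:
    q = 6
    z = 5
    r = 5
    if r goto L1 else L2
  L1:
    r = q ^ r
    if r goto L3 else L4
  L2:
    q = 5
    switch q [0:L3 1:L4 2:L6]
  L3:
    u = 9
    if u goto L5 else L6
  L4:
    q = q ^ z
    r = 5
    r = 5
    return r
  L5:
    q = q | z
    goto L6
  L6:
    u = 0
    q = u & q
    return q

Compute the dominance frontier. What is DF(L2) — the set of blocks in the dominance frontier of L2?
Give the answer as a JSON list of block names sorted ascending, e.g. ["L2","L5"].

Answer: ["L3", "L4", "L6"]

Analysis:
idom tree: L1←L0 L2←L0 L3←L0 L4←L0 L5←L3 L6←L0
Dom∩ at merges:
  L3: preds {L1,L2}: {L0,L1} ∩ {L0,L2} = {L0}; idom=L0
  L4: preds {L1,L2}: {L0,L1} ∩ {L0,L2} = {L0}; idom=L0
  L6: preds {L2,L3,L5}: {L0,L2} ∩ {L0,L3} ∩ {L0,L3,L5} = {L0}; idom=L0

DF walk-up:
  join L3 pred L1: L1 stop@L0
  join L3 pred L2: L2 stop@L0
  join L4 pred L1: L1 stop@L0
  join L4 pred L2: L2 stop@L0
  join L6 pred L2: L2 stop@L0
  join L6 pred L3: L3 stop@L0
  join L6 pred L5: L5→L3 stop@L0
  L0 → ∅
  L1 → {L3,L4}
  L2 → {L3,L4,L6}
  L3 → {L6}
  L4 → ∅
  L5 → {L6}
  L6 → ∅

DF(L2) = ["L3", "L4", "L6"]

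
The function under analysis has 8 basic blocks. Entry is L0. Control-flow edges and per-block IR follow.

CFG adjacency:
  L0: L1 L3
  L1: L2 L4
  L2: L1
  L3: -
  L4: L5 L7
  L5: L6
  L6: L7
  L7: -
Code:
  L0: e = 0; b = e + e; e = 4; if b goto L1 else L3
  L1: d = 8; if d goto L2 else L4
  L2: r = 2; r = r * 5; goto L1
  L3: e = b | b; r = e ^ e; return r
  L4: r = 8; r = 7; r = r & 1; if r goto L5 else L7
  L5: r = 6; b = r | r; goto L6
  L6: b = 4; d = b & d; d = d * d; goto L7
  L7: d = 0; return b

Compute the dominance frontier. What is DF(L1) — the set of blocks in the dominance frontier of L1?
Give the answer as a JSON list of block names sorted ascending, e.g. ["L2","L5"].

idom tree: L1←L0 L2←L1 L3←L0 L4←L1 L5←L4 L6←L5 L7←L4
Join-block Dom:
  L1: preds {L0,L2}: {L0} ∩ {L0,L1,L2} = {L0}; idom=L0
  L7: preds {L4,L6}: {L0,L1,L4} ∩ {L0,L1,L4,L5,L6} = {L0,L1,L4}; idom=L4

DF derivation:
  L1←L0: walk · to L0
  L1←L2: walk L2→L1 to L0
  L7←L4: walk · to L4
  L7←L6: walk L6→L5 to L4
  L0 → ∅
  L1 → {L1}
  L2 → {L1}
  L3 → ∅
  L4 → ∅
  L5 → {L7}
  L6 → {L7}
  L7 → ∅

DF(L1) = ["L1"]

Answer: ["L1"]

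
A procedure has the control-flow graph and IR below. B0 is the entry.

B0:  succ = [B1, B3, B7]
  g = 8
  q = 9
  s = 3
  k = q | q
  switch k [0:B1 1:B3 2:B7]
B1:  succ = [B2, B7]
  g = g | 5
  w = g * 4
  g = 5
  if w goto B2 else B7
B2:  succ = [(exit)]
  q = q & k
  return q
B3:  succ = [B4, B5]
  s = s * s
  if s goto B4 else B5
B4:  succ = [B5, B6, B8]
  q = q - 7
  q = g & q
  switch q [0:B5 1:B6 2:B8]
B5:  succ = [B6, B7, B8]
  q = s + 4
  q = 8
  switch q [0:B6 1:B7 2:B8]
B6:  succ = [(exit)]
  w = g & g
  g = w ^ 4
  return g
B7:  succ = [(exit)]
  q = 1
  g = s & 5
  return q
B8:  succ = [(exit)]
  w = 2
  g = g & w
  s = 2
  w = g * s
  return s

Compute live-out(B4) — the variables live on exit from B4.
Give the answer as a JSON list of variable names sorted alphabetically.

Answer: ["g", "s"]

Analysis:
Block summaries:
  B0: {g,k,q,s} / ∅
  B1: {g,w} / {g}
  B2: {q} / {k,q}
  B3: {s} / {s}
  B4: {q} / {g,q}
  B5: {q} / {s}
  B6: {g,w} / {g}
  B7: {g,q} / {s}
  B8: {g,s,w} / {g}

Live sets:
  live B0: ∅→{g,k,q,s}
  live B1: {g,k,q,s}→{k,q,s}
  live B2: {k,q}→∅
  live B3: {g,q,s}→{g,q,s}
  live B4: {g,q,s}→{g,s}
  live B5: {g,s}→{g,s}
  live B6: {g}→∅
  live B7: {s}→∅
  live B8: {g}→∅

live-out(B4) = ["g", "s"]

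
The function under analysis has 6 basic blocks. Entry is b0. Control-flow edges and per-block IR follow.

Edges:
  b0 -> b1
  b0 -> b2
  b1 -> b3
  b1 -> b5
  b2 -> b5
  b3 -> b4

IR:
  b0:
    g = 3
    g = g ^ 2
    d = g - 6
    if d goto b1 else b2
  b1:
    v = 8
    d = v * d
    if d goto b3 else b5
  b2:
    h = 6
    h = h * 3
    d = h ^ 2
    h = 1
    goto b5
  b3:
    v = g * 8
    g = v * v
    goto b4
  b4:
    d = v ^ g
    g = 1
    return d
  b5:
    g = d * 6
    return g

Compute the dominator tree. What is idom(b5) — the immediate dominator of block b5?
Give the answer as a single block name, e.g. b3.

idom tree: b1←b0 b2←b0 b3←b1 b4←b3 b5←b0
Dom at joins:
  b5: preds {b1,b2}: {b0,b1} ∩ {b0,b2} = {b0}; idom=b0

idom(b5) = b0

Answer: b0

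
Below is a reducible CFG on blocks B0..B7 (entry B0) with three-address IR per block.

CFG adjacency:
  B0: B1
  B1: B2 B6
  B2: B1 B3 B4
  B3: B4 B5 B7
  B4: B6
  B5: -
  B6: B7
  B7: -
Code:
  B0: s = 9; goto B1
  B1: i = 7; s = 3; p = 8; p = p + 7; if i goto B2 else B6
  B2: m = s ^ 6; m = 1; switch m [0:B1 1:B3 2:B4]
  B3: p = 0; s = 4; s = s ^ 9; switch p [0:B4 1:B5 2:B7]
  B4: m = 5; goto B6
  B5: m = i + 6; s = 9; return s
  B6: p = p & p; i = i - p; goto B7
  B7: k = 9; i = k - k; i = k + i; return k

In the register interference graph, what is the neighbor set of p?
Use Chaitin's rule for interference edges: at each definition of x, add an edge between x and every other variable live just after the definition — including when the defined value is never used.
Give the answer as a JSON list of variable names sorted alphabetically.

Per-block:
  B0 def {s} use ∅
  B1 def {i,p,s} use ∅
  B2 def {m} use {s}
  B3 def {p,s} use ∅
  B4 def {m} use ∅
  B5 def {m,s} use {i}
  B6 def {i,p} use {i,p}
  B7 def {i,k} use ∅

Live sets:
  B0 li=∅ lo=∅
  B1 li=∅ lo={i,p,s}
  B2 li={i,p,s} lo={i,p}
  B3 li={i} lo={i,p}
  B4 li={i,p} lo={i,p}
  B5 li={i} lo=∅
  B6 li={i,p} lo=∅
  B7 li=∅ lo=∅

Interference:
  i↔{k,m,p,s}
  k↔{i}
  m↔{i,p}
  p↔{i,m,s}
  s↔{i,p}

N(p) = ["i", "m", "s"]

Answer: ["i", "m", "s"]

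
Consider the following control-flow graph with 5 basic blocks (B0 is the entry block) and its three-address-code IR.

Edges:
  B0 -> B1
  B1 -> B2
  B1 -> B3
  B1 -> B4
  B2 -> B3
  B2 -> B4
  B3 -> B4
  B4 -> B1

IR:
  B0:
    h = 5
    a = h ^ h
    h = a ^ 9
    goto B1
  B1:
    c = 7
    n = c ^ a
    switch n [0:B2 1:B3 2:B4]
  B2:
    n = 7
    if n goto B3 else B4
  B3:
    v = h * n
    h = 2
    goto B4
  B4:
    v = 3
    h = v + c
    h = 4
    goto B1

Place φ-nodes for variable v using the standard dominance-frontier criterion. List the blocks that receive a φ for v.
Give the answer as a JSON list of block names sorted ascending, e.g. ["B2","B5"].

idom tree: B1←B0 B2←B1 B3←B1 B4←B1
Dom at joins:
  B1: preds {B0,B4}: {B0} ∩ {B0,B1,B4} = {B0}; idom=B0
  B3: preds {B1,B2}: {B0,B1} ∩ {B0,B1,B2} = {B0,B1}; idom=B1
  B4: preds {B1,B2,B3}: {B0,B1} ∩ {B0,B1,B2} ∩ {B0,B1,B3} = {B0,B1}; idom=B1

DF derivation:
  join B1 pred B0: · stop@B0
  join B1 pred B4: B4→B1 stop@B0
  join B3 pred B1: · stop@B1
  join B3 pred B2: B2 stop@B1
  join B4 pred B1: · stop@B1
  join B4 pred B2: B2 stop@B1
  join B4 pred B3: B3 stop@B1
  B0 → ∅
  B1 → {B1}
  B2 → {B3,B4}
  B3 → {B4}
  B4 → {B1}

φ for v: defs {B3,B4}
  DF⁺ = {B1,B4}

Answer: ["B1", "B4"]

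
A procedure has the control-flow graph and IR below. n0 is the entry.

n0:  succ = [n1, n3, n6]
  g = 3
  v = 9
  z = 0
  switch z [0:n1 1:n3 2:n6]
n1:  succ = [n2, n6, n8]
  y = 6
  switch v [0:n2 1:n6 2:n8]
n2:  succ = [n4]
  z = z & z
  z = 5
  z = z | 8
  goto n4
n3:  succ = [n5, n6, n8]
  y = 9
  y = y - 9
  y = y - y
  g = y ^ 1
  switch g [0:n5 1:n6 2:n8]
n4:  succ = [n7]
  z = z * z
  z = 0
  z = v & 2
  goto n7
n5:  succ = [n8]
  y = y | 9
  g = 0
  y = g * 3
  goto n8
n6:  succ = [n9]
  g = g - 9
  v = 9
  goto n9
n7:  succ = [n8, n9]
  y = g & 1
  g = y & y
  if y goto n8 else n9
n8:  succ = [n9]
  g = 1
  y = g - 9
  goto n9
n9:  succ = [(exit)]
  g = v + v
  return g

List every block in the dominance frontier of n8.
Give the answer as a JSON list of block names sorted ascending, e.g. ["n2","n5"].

Answer: ["n9"]

Derivation:
idom tree: n1←n0 n2←n1 n3←n0 n4←n2 n5←n3 n6←n0 n7←n4 n8←n0 n9←n0
Join-block Dom:
  n6: preds {n0,n1,n3}: {n0} ∩ {n0,n1} ∩ {n0,n3} = {n0}; idom=n0
  n8: preds {n1,n3,n5,n7}: {n0,n1} ∩ {n0,n3} ∩ {n0,n3,n5} ∩ {n0,n1,n2,n4,n7} = {n0}; idom=n0
  n9: preds {n6,n7,n8}: {n0,n6} ∩ {n0,n1,n2,n4,n7} ∩ {n0,n8} = {n0}; idom=n0

DF walk-up:
  join n6 pred n0: · stop@n0
  join n6 pred n1: n1 stop@n0
  join n6 pred n3: n3 stop@n0
  join n8 pred n1: n1 stop@n0
  join n8 pred n3: n3 stop@n0
  join n8 pred n5: n5→n3 stop@n0
  join n8 pred n7: n7→n4→n2→n1 stop@n0
  join n9 pred n6: n6 stop@n0
  join n9 pred n7: n7→n4→n2→n1 stop@n0
  join n9 pred n8: n8 stop@n0
  DF(n0)=∅
  DF(n1)={n6,n8,n9}
  DF(n2)={n8,n9}
  DF(n3)={n6,n8}
  DF(n4)={n8,n9}
  DF(n5)={n8}
  DF(n6)={n9}
  DF(n7)={n8,n9}
  DF(n8)={n9}
  DF(n9)=∅

DF(n8) = ["n9"]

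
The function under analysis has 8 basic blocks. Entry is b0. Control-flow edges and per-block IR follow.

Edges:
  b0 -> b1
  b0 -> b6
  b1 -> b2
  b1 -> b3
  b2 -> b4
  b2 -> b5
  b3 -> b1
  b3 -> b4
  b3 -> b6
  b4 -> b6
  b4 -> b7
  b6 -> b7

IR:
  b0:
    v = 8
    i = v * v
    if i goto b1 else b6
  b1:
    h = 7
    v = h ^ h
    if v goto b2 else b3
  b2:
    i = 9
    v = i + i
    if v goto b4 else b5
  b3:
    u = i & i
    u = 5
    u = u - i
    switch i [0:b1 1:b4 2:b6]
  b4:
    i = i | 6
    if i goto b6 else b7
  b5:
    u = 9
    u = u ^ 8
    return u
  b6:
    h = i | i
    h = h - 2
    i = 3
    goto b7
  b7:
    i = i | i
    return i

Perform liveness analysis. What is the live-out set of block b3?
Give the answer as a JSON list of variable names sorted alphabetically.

def/use:
  b0 def {i,v} use ∅
  b1 def {h,v} use ∅
  b2 def {i,v} use ∅
  b3 def {u} use {i}
  b4 def {i} use {i}
  b5 def {u} use ∅
  b6 def {h,i} use {i}
  b7 def {i} use {i}

Liveness:
  b0: in=∅ out={i}
  b1: in={i} out={i}
  b2: in=∅ out={i}
  b3: in={i} out={i}
  b4: in={i} out={i}
  b5: in=∅ out=∅
  b6: in={i} out={i}
  b7: in={i} out=∅

live-out(b3) = ["i"]

Answer: ["i"]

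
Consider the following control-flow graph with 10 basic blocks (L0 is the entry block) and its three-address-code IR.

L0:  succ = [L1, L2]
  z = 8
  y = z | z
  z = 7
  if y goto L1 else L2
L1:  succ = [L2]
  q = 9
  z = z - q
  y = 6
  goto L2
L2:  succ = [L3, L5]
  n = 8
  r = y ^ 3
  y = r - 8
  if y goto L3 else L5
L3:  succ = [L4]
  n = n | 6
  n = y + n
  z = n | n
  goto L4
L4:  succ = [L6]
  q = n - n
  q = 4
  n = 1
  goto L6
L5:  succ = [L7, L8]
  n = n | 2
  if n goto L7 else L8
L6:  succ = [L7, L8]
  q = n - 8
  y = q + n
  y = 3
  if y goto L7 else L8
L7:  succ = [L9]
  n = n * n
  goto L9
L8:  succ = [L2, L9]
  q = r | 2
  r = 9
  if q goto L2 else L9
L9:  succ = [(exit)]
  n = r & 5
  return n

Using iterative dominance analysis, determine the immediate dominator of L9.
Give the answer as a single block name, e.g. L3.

Answer: L2

Derivation:
idom tree: L1←L0 L2←L0 L3←L2 L4←L3 L5←L2 L6←L4 L7←L2 L8←L2 L9←L2
Dom at joins:
  L2: preds {L0,L1,L8}: {L0} ∩ {L0,L1} ∩ {L0,L2,L8} = {L0}; idom=L0
  L7: preds {L5,L6}: {L0,L2,L5} ∩ {L0,L2,L3,L4,L6} = {L0,L2}; idom=L2
  L8: preds {L5,L6}: {L0,L2,L5} ∩ {L0,L2,L3,L4,L6} = {L0,L2}; idom=L2
  L9: preds {L7,L8}: {L0,L2,L7} ∩ {L0,L2,L8} = {L0,L2}; idom=L2

idom(L9) = L2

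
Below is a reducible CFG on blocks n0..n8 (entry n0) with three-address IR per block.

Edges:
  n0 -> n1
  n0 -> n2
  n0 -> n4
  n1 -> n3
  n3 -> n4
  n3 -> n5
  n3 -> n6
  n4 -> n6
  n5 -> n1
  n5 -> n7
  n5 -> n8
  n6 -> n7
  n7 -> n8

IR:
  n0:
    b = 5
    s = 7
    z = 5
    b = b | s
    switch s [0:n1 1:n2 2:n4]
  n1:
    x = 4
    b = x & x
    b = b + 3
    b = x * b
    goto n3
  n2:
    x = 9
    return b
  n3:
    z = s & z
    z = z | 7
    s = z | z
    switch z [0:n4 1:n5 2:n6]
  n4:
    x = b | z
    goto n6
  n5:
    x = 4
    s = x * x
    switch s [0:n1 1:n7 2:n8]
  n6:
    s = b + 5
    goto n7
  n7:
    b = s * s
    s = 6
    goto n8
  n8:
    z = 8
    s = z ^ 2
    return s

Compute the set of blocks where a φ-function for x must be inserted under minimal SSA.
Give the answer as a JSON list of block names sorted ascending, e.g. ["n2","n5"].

Answer: ["n1", "n4", "n6", "n7", "n8"]

Derivation:
idom tree: n1←n0 n2←n0 n3←n1 n4←n0 n5←n3 n6←n0 n7←n0 n8←n0
Join-block Dom:
  n1: preds {n0,n5}: {n0} ∩ {n0,n1,n3,n5} = {n0}; idom=n0
  n4: preds {n0,n3}: {n0} ∩ {n0,n1,n3} = {n0}; idom=n0
  n6: preds {n3,n4}: {n0,n1,n3} ∩ {n0,n4} = {n0}; idom=n0
  n7: preds {n5,n6}: {n0,n1,n3,n5} ∩ {n0,n6} = {n0}; idom=n0
  n8: preds {n5,n7}: {n0,n1,n3,n5} ∩ {n0,n7} = {n0}; idom=n0

Frontier:
  join n1 pred n0: · stop@n0
  join n1 pred n5: n5→n3→n1 stop@n0
  join n4 pred n0: · stop@n0
  join n4 pred n3: n3→n1 stop@n0
  join n6 pred n3: n3→n1 stop@n0
  join n6 pred n4: n4 stop@n0
  join n7 pred n5: n5→n3→n1 stop@n0
  join n7 pred n6: n6 stop@n0
  join n8 pred n5: n5→n3→n1 stop@n0
  join n8 pred n7: n7 stop@n0
  n0 → ∅
  n1 → {n1,n4,n6,n7,n8}
  n2 → ∅
  n3 → {n1,n4,n6,n7,n8}
  n4 → {n6}
  n5 → {n1,n7,n8}
  n6 → {n7}
  n7 → {n8}
  n8 → ∅

φ for x: defs {n1,n2,n4,n5}
  DF⁺ = {n1,n4,n6,n7,n8}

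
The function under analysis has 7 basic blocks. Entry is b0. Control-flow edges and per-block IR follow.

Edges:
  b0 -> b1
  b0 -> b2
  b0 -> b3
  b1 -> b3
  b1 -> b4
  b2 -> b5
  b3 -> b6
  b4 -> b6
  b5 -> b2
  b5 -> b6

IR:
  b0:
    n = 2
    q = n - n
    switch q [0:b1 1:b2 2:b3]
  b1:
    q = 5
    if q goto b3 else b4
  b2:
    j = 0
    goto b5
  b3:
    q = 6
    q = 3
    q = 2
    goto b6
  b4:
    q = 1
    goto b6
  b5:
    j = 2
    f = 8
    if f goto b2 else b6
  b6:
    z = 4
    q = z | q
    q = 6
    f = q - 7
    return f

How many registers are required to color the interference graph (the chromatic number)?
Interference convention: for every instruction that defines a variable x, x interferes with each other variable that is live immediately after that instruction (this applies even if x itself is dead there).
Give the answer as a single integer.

Block summaries:
  b0: def={n,q} ue=∅
  b1: def={q} ue=∅
  b2: def={j} ue=∅
  b3: def={q} ue=∅
  b4: def={q} ue=∅
  b5: def={f,j} ue=∅
  b6: def={f,q,z} ue={q}

Backward fixpoint:
  b0: in=∅ out={q}
  b1: in=∅ out=∅
  b2: in={q} out={q}
  b3: in=∅ out={q}
  b4: in=∅ out={q}
  b5: in={q} out={q}
  b6: in={q} out=∅

Interfere edges:
  f — {q}
  j — {q}
  n — ∅
  q — {f,j,z}
  z — {q}

Colouring:
  {f,q} pairwise interfere (2-clique) ⇒ χ ≥ 2
  assign f→R1 j→R1 n→R0 q→R0 z→R1 — no edge inside a register ⇒ χ ≤ 2
  χ = 2

Answer: 2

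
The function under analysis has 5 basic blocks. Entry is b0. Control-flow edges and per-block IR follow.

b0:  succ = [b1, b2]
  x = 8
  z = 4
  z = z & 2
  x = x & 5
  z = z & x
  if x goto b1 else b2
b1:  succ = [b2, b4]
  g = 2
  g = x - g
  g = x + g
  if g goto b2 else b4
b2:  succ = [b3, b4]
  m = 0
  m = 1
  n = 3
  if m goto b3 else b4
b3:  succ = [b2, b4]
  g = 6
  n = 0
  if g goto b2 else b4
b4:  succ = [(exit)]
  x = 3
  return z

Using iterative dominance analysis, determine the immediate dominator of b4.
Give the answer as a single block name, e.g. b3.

idom tree: b1←b0 b2←b0 b3←b2 b4←b0
Dom at joins:
  b2: preds {b0,b1,b3}: {b0} ∩ {b0,b1} ∩ {b0,b2,b3} = {b0}; idom=b0
  b4: preds {b1,b2,b3}: {b0,b1} ∩ {b0,b2} ∩ {b0,b2,b3} = {b0}; idom=b0

idom(b4) = b0

Answer: b0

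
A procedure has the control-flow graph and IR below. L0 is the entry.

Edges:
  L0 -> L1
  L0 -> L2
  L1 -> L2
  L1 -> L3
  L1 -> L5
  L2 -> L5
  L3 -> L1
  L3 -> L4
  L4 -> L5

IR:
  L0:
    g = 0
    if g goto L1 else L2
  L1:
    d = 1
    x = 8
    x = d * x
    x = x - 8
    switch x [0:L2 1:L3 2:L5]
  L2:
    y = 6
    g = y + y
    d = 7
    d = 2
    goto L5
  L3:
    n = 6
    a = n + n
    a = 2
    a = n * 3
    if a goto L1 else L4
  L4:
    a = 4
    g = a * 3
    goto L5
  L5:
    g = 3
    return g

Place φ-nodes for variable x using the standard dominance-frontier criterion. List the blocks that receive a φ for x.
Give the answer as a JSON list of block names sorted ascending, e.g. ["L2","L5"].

idom tree: L1←L0 L2←L0 L3←L1 L4←L3 L5←L0
Dom at joins:
  L1: preds {L0,L3}: {L0} ∩ {L0,L1,L3} = {L0}; idom=L0
  L2: preds {L0,L1}: {L0} ∩ {L0,L1} = {L0}; idom=L0
  L5: preds {L1,L2,L4}: {L0,L1} ∩ {L0,L2} ∩ {L0,L1,L3,L4} = {L0}; idom=L0

DF walk-up:
  L1←L0: walk · to L0
  L1←L3: walk L3→L1 to L0
  L2←L0: walk · to L0
  L2←L1: walk L1 to L0
  L5←L1: walk L1 to L0
  L5←L2: walk L2 to L0
  L5←L4: walk L4→L3→L1 to L0
  L0 → ∅
  L1 → {L1,L2,L5}
  L2 → {L5}
  L3 → {L1,L5}
  L4 → {L5}
  L5 → ∅

φ for x: defs {L1}
  DF⁺ = {L1,L2,L5}

Answer: ["L1", "L2", "L5"]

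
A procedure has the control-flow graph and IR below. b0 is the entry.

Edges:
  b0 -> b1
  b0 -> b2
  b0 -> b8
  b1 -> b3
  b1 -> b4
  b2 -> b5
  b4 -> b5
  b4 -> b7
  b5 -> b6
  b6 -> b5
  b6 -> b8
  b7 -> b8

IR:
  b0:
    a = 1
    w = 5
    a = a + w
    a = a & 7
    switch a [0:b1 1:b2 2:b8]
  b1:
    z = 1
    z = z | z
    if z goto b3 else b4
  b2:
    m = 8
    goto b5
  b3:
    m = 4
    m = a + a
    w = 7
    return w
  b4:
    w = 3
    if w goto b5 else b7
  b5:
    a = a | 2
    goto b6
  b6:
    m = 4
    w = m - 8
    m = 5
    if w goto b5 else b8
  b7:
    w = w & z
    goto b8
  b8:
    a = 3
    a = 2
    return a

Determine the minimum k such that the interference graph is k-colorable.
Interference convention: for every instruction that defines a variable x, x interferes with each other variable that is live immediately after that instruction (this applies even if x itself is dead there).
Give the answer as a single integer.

Answer: 3

Working:
Per-block:
  b0 def {a,w} use ∅
  b1 def {z} use ∅
  b2 def {m} use ∅
  b3 def {m,w} use {a}
  b4 def {w} use ∅
  b5 def {a} use {a}
  b6 def {m,w} use ∅
  b7 def {w} use {w,z}
  b8 def {a} use ∅

Live sets:
  live b0: ∅→{a}
  live b1: {a}→{a,z}
  live b2: {a}→{a}
  live b3: {a}→∅
  live b4: {a,z}→{a,w,z}
  live b5: {a}→{a}
  live b6: {a}→{a}
  live b7: {w,z}→∅
  live b8: ∅→∅

Conflict graph:
  a↔{m,w,z}
  m↔{a,w}
  w↔{a,m,z}
  z↔{a,w}

Chromatic number:
  {a,m,w} pairwise interfere (3-clique) ⇒ χ ≥ 3
  assign a→R0 m→R2 w→R1 z→R2 — no edge inside a register ⇒ χ ≤ 3
  χ = 3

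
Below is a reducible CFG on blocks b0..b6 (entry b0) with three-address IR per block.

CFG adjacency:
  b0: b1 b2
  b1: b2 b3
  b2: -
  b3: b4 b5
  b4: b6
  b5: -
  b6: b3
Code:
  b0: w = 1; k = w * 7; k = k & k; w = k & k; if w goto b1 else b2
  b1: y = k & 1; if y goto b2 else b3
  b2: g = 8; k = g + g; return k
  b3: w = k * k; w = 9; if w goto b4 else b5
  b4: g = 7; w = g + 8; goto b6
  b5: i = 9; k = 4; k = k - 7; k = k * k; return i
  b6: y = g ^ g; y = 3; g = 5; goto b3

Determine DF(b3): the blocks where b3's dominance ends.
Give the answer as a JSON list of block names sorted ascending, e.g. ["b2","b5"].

idom tree: b1←b0 b2←b0 b3←b1 b4←b3 b5←b3 b6←b4
Dom at joins:
  b2: preds {b0,b1}: {b0} ∩ {b0,b1} = {b0}; idom=b0
  b3: preds {b1,b6}: {b0,b1} ∩ {b0,b1,b3,b4,b6} = {b0,b1}; idom=b1

Frontier:
  join b2 pred b0: · stop@b0
  join b2 pred b1: b1 stop@b0
  join b3 pred b1: · stop@b1
  join b3 pred b6: b6→b4→b3 stop@b1
  DF(b0)=∅
  DF(b1)={b2}
  DF(b2)=∅
  DF(b3)={b3}
  DF(b4)={b3}
  DF(b5)=∅
  DF(b6)={b3}

DF(b3) = ["b3"]

Answer: ["b3"]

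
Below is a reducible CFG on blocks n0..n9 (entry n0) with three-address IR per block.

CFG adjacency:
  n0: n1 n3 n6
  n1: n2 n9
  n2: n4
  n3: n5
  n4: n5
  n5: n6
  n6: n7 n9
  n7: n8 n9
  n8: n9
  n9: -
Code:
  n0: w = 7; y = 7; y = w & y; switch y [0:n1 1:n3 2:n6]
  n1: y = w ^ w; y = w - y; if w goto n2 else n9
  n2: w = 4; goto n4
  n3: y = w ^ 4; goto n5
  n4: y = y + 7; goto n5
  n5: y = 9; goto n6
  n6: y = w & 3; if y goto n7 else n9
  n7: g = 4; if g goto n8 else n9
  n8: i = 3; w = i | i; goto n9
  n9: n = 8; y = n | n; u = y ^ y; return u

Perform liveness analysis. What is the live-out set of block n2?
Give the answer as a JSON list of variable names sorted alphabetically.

def/use:
  n0: def={w,y} ue=∅
  n1: def={y} ue={w}
  n2: def={w} ue=∅
  n3: def={y} ue={w}
  n4: def={y} ue={y}
  n5: def={y} ue=∅
  n6: def={y} ue={w}
  n7: def={g} ue=∅
  n8: def={i,w} ue=∅
  n9: def={n,u,y} ue=∅

Backward fixpoint:
  live n0: ∅→{w}
  live n1: {w}→{y}
  live n2: {y}→{w,y}
  live n3: {w}→{w}
  live n4: {w,y}→{w}
  live n5: {w}→{w}
  live n6: {w}→∅
  live n7: ∅→∅
  live n8: ∅→∅
  live n9: ∅→∅

live-out(n2) = ["w", "y"]

Answer: ["w", "y"]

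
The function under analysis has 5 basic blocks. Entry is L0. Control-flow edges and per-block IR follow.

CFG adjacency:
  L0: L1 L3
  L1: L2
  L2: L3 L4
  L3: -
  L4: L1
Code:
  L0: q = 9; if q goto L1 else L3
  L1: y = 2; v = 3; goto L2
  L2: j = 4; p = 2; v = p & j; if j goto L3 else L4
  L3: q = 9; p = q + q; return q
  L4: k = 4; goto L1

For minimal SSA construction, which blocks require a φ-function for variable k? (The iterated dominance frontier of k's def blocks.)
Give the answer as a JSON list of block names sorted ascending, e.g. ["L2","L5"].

Answer: ["L1", "L3"]

Analysis:
idom tree: L1←L0 L2←L1 L3←L0 L4←L2
Dom∩ at merges:
  L1: preds {L0,L4}: {L0} ∩ {L0,L1,L2,L4} = {L0}; idom=L0
  L3: preds {L0,L2}: {L0} ∩ {L0,L1,L2} = {L0}; idom=L0

Frontier:
  join L1 pred L0: · stop@L0
  join L1 pred L4: L4→L2→L1 stop@L0
  join L3 pred L0: · stop@L0
  join L3 pred L2: L2→L1 stop@L0
  L0: DF=∅
  L1: DF={L1,L3}
  L2: DF={L1,L3}
  L3: DF=∅
  L4: DF={L1}

φ for k: defs {L4}
  DF⁺ = {L1,L3}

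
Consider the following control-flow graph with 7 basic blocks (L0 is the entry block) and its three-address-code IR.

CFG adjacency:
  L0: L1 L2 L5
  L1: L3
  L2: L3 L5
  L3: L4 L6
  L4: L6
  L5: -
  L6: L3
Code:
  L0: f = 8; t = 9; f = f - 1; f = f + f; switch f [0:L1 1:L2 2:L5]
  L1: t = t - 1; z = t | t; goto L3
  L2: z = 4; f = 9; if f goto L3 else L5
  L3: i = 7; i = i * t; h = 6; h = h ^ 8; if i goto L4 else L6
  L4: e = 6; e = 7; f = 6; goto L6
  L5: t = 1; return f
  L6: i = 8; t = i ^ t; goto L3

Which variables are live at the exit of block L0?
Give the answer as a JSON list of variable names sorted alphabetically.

def/use:
  L0: def={f,t} ue=∅
  L1: def={t,z} ue={t}
  L2: def={f,z} ue=∅
  L3: def={h,i} ue={t}
  L4: def={e,f} ue=∅
  L5: def={t} ue={f}
  L6: def={i,t} ue={t}

Backward fixpoint:
  L0: in=∅ out={f,t}
  L1: in={t} out={t}
  L2: in={t} out={f,t}
  L3: in={t} out={t}
  L4: in={t} out={t}
  L5: in={f} out=∅
  L6: in={t} out={t}

live-out(L0) = ["f", "t"]

Answer: ["f", "t"]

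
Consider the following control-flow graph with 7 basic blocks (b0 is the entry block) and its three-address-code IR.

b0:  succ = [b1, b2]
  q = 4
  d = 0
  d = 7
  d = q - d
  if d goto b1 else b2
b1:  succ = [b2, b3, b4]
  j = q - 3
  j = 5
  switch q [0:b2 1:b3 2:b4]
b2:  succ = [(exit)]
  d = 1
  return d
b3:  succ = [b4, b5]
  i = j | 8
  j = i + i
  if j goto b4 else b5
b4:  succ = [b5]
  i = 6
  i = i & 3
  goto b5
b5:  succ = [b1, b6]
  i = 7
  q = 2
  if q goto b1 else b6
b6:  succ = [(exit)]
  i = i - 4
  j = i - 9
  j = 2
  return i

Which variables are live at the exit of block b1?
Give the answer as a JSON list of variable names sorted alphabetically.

Answer: ["j"]

Derivation:
Per-block:
  b0: {d,q} / ∅
  b1: {j} / {q}
  b2: {d} / ∅
  b3: {i,j} / {j}
  b4: {i} / ∅
  b5: {i,q} / ∅
  b6: {i,j} / {i}

Live sets:
  b0: in=∅ out={q}
  b1: in={q} out={j}
  b2: in=∅ out=∅
  b3: in={j} out=∅
  b4: in=∅ out=∅
  b5: in=∅ out={i,q}
  b6: in={i} out=∅

live-out(b1) = ["j"]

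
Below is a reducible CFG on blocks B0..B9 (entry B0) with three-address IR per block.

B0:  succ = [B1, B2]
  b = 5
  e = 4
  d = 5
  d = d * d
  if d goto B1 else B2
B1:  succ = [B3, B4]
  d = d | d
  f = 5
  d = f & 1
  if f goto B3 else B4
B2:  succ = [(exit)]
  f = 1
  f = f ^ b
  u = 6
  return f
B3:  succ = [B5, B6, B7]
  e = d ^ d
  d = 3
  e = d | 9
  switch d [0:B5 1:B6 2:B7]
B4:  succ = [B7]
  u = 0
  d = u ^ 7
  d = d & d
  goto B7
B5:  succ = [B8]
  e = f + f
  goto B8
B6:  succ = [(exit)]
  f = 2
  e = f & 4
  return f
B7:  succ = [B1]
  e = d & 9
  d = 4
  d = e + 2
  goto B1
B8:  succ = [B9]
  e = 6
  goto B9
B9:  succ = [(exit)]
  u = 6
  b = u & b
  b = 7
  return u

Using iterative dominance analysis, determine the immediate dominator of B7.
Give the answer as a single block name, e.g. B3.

Answer: B1

Analysis:
idom tree: B1←B0 B2←B0 B3←B1 B4←B1 B5←B3 B6←B3 B7←B1 B8←B5 B9←B8
Dom∩ at merges:
  B1: preds {B0,B7}: {B0} ∩ {B0,B1,B7} = {B0}; idom=B0
  B7: preds {B3,B4}: {B0,B1,B3} ∩ {B0,B1,B4} = {B0,B1}; idom=B1

idom(B7) = B1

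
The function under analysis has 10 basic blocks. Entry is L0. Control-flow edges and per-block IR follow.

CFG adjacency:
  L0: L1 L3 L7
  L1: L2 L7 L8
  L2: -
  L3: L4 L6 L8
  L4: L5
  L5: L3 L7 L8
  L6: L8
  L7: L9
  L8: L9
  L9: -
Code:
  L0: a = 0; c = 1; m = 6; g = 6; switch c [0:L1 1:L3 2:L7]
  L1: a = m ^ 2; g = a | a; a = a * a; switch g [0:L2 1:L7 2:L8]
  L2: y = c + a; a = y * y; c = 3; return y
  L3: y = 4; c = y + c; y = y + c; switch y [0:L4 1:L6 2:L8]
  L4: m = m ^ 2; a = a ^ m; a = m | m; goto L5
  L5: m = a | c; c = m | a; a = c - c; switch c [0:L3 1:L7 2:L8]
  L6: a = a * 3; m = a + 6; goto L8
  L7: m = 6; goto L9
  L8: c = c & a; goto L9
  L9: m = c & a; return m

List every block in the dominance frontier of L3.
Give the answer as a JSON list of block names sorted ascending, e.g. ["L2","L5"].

Answer: ["L3", "L7", "L8"]

Derivation:
idom tree: L1←L0 L2←L1 L3←L0 L4←L3 L5←L4 L6←L3 L7←L0 L8←L0 L9←L0
Dom at joins:
  L3: preds {L0,L5}: {L0} ∩ {L0,L3,L4,L5} = {L0}; idom=L0
  L7: preds {L0,L1,L5}: {L0} ∩ {L0,L1} ∩ {L0,L3,L4,L5} = {L0}; idom=L0
  L8: preds {L1,L3,L5,L6}: {L0,L1} ∩ {L0,L3} ∩ {L0,L3,L4,L5} ∩ {L0,L3,L6} = {L0}; idom=L0
  L9: preds {L7,L8}: {L0,L7} ∩ {L0,L8} = {L0}; idom=L0

DF walk-up:
  join L3 pred L0: · stop@L0
  join L3 pred L5: L5→L4→L3 stop@L0
  join L7 pred L0: · stop@L0
  join L7 pred L1: L1 stop@L0
  join L7 pred L5: L5→L4→L3 stop@L0
  join L8 pred L1: L1 stop@L0
  join L8 pred L3: L3 stop@L0
  join L8 pred L5: L5→L4→L3 stop@L0
  join L8 pred L6: L6→L3 stop@L0
  join L9 pred L7: L7 stop@L0
  join L9 pred L8: L8 stop@L0
  L0: DF=∅
  L1: DF={L7,L8}
  L2: DF=∅
  L3: DF={L3,L7,L8}
  L4: DF={L3,L7,L8}
  L5: DF={L3,L7,L8}
  L6: DF={L8}
  L7: DF={L9}
  L8: DF={L9}
  L9: DF=∅

DF(L3) = ["L3", "L7", "L8"]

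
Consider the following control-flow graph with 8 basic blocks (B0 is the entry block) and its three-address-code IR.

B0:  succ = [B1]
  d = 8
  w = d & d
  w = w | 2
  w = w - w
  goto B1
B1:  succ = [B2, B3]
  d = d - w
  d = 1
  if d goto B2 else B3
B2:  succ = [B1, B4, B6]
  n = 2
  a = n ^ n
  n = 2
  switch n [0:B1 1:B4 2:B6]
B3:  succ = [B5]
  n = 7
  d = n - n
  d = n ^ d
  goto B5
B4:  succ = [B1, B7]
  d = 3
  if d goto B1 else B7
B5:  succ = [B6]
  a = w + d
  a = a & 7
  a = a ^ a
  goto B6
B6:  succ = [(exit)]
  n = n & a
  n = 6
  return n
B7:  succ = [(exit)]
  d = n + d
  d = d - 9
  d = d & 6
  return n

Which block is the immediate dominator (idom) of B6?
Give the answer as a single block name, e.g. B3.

idom tree: B1←B0 B2←B1 B3←B1 B4←B2 B5←B3 B6←B1 B7←B4
Dom∩ at merges:
  B1: preds {B0,B2,B4}: {B0} ∩ {B0,B1,B2} ∩ {B0,B1,B2,B4} = {B0}; idom=B0
  B6: preds {B2,B5}: {B0,B1,B2} ∩ {B0,B1,B3,B5} = {B0,B1}; idom=B1

idom(B6) = B1

Answer: B1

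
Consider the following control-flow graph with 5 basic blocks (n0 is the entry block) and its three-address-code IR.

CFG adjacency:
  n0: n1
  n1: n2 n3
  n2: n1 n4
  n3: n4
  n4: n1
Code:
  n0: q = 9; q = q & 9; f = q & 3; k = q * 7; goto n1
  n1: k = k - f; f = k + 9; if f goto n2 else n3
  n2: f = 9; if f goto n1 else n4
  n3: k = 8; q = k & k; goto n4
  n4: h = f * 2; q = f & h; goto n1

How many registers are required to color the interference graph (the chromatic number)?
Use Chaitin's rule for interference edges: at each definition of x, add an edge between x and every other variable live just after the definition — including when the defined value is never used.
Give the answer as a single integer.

Answer: 3

Working:
Per-block:
  n0: {f,k,q} / ∅
  n1: {f,k} / {f,k}
  n2: {f} / ∅
  n3: {k,q} / ∅
  n4: {h,q} / {f}

Live sets:
  n0 li=∅ lo={f,k}
  n1 li={f,k} lo={f,k}
  n2 li={k} lo={f,k}
  n3 li={f} lo={f,k}
  n4 li={f,k} lo={f,k}

Conflict graph:
  f: {h,k,q}
  h: {f,k}
  k: {f,h,q}
  q: {f,k}

Chromatic number:
  {f,h,k} pairwise interfere (3-clique) ⇒ χ ≥ 3
  assign f→c0 h→c2 k→c1 q→c2 — no edge inside a register ⇒ χ ≤ 3
  χ = 3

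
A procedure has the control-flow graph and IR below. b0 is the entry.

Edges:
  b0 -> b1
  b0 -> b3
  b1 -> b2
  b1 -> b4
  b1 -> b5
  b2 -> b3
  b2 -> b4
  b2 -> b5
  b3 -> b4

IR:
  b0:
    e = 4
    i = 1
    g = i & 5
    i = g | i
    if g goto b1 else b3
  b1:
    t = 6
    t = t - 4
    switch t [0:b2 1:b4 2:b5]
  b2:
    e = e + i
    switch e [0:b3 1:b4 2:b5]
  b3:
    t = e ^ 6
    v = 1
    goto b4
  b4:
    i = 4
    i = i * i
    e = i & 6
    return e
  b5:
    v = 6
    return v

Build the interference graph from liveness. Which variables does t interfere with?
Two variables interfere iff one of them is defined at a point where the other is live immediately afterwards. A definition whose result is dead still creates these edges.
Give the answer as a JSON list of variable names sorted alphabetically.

Per-block:
  b0: def={e,g,i} ue=∅
  b1: def={t} ue=∅
  b2: def={e} ue={e,i}
  b3: def={t,v} ue={e}
  b4: def={e,i} ue=∅
  b5: def={v} ue=∅

Liveness:
  b0 li=∅ lo={e,i}
  b1 li={e,i} lo={e,i}
  b2 li={e,i} lo={e}
  b3 li={e} lo=∅
  b4 li=∅ lo=∅
  b5 li=∅ lo=∅

Interfere edges:
  e — {g,i,t}
  g — {e,i}
  i — {e,g,t}
  t — {e,i}
  v — ∅

N(t) = ["e", "i"]

Answer: ["e", "i"]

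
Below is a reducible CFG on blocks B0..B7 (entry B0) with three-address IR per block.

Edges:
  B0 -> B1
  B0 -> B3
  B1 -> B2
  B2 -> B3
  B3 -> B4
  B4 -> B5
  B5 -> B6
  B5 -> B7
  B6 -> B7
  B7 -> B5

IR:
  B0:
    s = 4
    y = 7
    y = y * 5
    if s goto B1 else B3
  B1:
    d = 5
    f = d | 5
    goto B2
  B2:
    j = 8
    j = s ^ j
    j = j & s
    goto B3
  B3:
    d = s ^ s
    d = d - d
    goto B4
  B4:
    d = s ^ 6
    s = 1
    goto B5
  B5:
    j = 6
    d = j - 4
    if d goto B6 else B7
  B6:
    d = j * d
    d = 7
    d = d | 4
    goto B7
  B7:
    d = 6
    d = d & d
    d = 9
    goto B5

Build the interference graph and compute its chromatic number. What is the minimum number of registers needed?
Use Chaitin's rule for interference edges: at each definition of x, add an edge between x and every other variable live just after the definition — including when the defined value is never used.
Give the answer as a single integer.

Block summaries:
  B0: def={s,y} ue=∅
  B1: def={d,f} ue=∅
  B2: def={j} ue={s}
  B3: def={d} ue={s}
  B4: def={d,s} ue={s}
  B5: def={d,j} ue=∅
  B6: def={d} ue={d,j}
  B7: def={d} ue=∅

Liveness:
  live B0: ∅→{s}
  live B1: {s}→{s}
  live B2: {s}→{s}
  live B3: {s}→{s}
  live B4: {s}→∅
  live B5: ∅→{d,j}
  live B6: {d,j}→∅
  live B7: ∅→∅

Interference:
  d↔{j,s}
  f↔{s}
  j↔{d,s}
  s↔{d,f,j,y}
  y↔{s}

Registers:
  lower bound: {d,j,s} mutually conflict ⇒ χ ≥ 3
  assign d→R1 f→R1 j→R2 s→R0 y→R1 — no edge inside a register ⇒ χ ≤ 3
  χ = 3

Answer: 3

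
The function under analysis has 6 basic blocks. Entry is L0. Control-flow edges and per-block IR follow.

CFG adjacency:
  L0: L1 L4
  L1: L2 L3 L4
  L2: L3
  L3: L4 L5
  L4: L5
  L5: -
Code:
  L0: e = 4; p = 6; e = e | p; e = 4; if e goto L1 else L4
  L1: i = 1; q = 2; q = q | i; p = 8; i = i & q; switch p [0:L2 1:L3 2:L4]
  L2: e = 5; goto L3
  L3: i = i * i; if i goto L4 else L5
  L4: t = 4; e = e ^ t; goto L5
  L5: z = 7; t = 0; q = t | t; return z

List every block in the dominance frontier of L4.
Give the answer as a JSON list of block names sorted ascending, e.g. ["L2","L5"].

idom tree: L1←L0 L2←L1 L3←L1 L4←L0 L5←L0
Dom∩ at merges:
  L3: preds {L1,L2}: {L0,L1} ∩ {L0,L1,L2} = {L0,L1}; idom=L1
  L4: preds {L0,L1,L3}: {L0} ∩ {L0,L1} ∩ {L0,L1,L3} = {L0}; idom=L0
  L5: preds {L3,L4}: {L0,L1,L3} ∩ {L0,L4} = {L0}; idom=L0

DF derivation:
  join L3 pred L1: · stop@L1
  join L3 pred L2: L2 stop@L1
  join L4 pred L0: · stop@L0
  join L4 pred L1: L1 stop@L0
  join L4 pred L3: L3→L1 stop@L0
  join L5 pred L3: L3→L1 stop@L0
  join L5 pred L4: L4 stop@L0
  DF(L0)=∅
  DF(L1)={L4,L5}
  DF(L2)={L3}
  DF(L3)={L4,L5}
  DF(L4)={L5}
  DF(L5)=∅

DF(L4) = ["L5"]

Answer: ["L5"]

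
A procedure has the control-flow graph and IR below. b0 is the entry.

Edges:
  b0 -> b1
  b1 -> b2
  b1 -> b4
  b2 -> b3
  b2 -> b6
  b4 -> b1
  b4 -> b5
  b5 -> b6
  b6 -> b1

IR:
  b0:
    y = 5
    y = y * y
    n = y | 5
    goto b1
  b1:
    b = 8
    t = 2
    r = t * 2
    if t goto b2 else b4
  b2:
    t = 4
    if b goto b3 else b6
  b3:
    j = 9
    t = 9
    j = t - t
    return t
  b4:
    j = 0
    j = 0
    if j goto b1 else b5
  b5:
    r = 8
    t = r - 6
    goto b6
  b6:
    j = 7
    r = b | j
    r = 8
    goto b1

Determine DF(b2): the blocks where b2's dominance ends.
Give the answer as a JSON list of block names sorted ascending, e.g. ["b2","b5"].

idom tree: b1←b0 b2←b1 b3←b2 b4←b1 b5←b4 b6←b1
Join-block Dom:
  b1: preds {b0,b4,b6}: {b0} ∩ {b0,b1,b4} ∩ {b0,b1,b6} = {b0}; idom=b0
  b6: preds {b2,b5}: {b0,b1,b2} ∩ {b0,b1,b4,b5} = {b0,b1}; idom=b1

DF walk-up:
  b1←b0: walk · to b0
  b1←b4: walk b4→b1 to b0
  b1←b6: walk b6→b1 to b0
  b6←b2: walk b2 to b1
  b6←b5: walk b5→b4 to b1
  DF(b0)=∅
  DF(b1)={b1}
  DF(b2)={b6}
  DF(b3)=∅
  DF(b4)={b1,b6}
  DF(b5)={b6}
  DF(b6)={b1}

DF(b2) = ["b6"]

Answer: ["b6"]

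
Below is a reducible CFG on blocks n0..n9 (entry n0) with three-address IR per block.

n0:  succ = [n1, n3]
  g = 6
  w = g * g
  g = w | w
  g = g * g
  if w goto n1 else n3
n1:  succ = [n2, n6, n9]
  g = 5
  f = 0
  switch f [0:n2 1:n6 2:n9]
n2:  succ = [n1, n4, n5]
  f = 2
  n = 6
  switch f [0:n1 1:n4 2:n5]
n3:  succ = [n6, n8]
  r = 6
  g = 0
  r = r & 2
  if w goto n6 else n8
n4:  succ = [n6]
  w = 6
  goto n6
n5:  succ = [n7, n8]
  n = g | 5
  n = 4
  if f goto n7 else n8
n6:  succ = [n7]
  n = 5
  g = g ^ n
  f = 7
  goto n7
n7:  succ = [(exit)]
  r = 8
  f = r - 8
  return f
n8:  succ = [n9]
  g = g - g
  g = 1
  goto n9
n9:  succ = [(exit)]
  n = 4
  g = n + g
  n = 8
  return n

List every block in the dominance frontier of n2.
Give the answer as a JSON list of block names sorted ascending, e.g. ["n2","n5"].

idom tree: n1←n0 n2←n1 n3←n0 n4←n2 n5←n2 n6←n0 n7←n0 n8←n0 n9←n0
Dom at joins:
  n1: preds {n0,n2}: {n0} ∩ {n0,n1,n2} = {n0}; idom=n0
  n6: preds {n1,n3,n4}: {n0,n1} ∩ {n0,n3} ∩ {n0,n1,n2,n4} = {n0}; idom=n0
  n7: preds {n5,n6}: {n0,n1,n2,n5} ∩ {n0,n6} = {n0}; idom=n0
  n8: preds {n3,n5}: {n0,n3} ∩ {n0,n1,n2,n5} = {n0}; idom=n0
  n9: preds {n1,n8}: {n0,n1} ∩ {n0,n8} = {n0}; idom=n0

DF walk-up:
  join n1 pred n0: · stop@n0
  join n1 pred n2: n2→n1 stop@n0
  join n6 pred n1: n1 stop@n0
  join n6 pred n3: n3 stop@n0
  join n6 pred n4: n4→n2→n1 stop@n0
  join n7 pred n5: n5→n2→n1 stop@n0
  join n7 pred n6: n6 stop@n0
  join n8 pred n3: n3 stop@n0
  join n8 pred n5: n5→n2→n1 stop@n0
  join n9 pred n1: n1 stop@n0
  join n9 pred n8: n8 stop@n0
  n0: DF=∅
  n1: DF={n1,n6,n7,n8,n9}
  n2: DF={n1,n6,n7,n8}
  n3: DF={n6,n8}
  n4: DF={n6}
  n5: DF={n7,n8}
  n6: DF={n7}
  n7: DF=∅
  n8: DF={n9}
  n9: DF=∅

DF(n2) = ["n1", "n6", "n7", "n8"]

Answer: ["n1", "n6", "n7", "n8"]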